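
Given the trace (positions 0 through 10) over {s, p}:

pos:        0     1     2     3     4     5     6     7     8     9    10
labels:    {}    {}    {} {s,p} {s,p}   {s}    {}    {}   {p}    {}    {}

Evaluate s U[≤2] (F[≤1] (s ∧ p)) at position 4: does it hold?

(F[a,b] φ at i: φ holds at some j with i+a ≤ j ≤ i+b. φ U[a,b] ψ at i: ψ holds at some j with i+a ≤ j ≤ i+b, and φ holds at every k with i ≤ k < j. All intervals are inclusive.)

Yes

Need some j in [4,6] with F[≤1] (s ∧ p), and s at every k in [4,j-1].
  j=4: F[≤1] (s ∧ p) holds; no prefix to check → satisfied.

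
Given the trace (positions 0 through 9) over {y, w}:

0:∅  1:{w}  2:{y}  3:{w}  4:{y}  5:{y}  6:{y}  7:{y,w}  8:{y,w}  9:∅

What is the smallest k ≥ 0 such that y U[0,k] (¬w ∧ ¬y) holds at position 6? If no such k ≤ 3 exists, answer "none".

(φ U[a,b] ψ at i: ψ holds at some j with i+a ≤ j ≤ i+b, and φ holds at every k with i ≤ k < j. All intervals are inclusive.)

Need earliest j ≥ 6 with (¬w ∧ ¬y), and y at every k in [6,j-1].
  j=6: rhs fails.
  j=7: rhs fails.
  j=8: rhs fails.
  j=9: rhs holds; lhs holds on [6,8]. k = 3.

3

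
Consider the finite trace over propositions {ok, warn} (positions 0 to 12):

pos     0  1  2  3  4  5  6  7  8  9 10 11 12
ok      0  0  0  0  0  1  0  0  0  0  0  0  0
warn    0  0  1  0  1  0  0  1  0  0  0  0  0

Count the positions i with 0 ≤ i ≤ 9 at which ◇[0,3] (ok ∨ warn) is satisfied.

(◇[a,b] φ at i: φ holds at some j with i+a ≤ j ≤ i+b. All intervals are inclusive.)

8

Evaluate at each i in [0,9]:
  i=0: ✓ (witness j=2)
  i=1: ✓ (witness j=2)
  i=2: ✓ (witness j=2)
  i=3: ✓ (witness j=4)
  i=4: ✓ (witness j=4)
  i=5: ✓ (witness j=5)
  i=6: ✓ (witness j=7)
  i=7: ✓ (witness j=7)
  i=8: ✗ (none in [8,11])
  i=9: ✗ (none in [9,12])
Positions where it holds: {0, 1, 2, 3, 4, 5, 6, 7} → 8.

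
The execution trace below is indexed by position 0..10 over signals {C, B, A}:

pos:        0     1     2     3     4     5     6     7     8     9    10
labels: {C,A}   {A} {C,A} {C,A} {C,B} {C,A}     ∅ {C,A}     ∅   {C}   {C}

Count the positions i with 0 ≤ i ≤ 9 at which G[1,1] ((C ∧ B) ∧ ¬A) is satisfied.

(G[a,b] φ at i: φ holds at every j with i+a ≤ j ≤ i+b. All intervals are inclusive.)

Evaluate at each i in [0,9]:
  i=0: ✗ (fails at j=1)
  i=1: ✗ (fails at j=2)
  i=2: ✗ (fails at j=3)
  i=3: ✓ (all of [4,4])
  i=4: ✗ (fails at j=5)
  i=5: ✗ (fails at j=6)
  i=6: ✗ (fails at j=7)
  i=7: ✗ (fails at j=8)
  i=8: ✗ (fails at j=9)
  i=9: ✗ (fails at j=10)
Positions where it holds: {3} → 1.

1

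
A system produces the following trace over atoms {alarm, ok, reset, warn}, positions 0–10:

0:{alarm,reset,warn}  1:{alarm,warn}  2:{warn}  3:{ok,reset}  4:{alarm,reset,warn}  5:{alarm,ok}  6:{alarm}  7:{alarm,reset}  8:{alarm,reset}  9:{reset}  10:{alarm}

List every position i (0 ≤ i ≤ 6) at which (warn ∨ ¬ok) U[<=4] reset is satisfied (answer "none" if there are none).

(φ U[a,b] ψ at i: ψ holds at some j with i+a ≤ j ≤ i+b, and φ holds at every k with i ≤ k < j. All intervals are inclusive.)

Evaluate at each i in [0,6]:
  i=0: ✓ (rhs at j=0)
  i=1: ✓ (rhs at j=3; lhs holds on [1,2])
  i=2: ✓ (rhs at j=3; lhs holds on [2,2])
  i=3: ✓ (rhs at j=3)
  i=4: ✓ (rhs at j=4)
  i=5: ✗ (lhs fails at k=5 before rhs at j=7)
  i=6: ✓ (rhs at j=7; lhs holds on [6,6])

0, 1, 2, 3, 4, 6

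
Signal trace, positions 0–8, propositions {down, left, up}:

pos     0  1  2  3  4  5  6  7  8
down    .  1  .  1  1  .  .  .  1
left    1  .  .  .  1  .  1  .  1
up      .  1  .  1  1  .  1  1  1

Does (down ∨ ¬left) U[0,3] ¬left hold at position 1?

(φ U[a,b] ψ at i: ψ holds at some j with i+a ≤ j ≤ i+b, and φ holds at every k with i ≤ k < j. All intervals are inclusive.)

Need some j in [1,4] with ¬left, and (down ∨ ¬left) at every k in [1,j-1].
  j=1: ¬left holds; no prefix to check → satisfied.

Holds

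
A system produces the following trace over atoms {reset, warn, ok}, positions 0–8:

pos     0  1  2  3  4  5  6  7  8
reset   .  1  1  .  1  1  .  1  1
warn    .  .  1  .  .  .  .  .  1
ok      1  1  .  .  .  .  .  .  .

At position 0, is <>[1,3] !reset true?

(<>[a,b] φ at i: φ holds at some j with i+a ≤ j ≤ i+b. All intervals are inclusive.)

Check !reset at each j in [1,3]:
  j=1: false
  j=2: false
  j=3: true
Found at j=3 → formula holds.

Holds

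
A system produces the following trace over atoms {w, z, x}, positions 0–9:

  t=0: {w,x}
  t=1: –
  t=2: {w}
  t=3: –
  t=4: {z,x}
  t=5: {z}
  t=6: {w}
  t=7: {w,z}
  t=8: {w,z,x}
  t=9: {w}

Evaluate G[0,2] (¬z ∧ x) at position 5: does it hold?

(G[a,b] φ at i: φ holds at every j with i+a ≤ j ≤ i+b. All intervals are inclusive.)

Check (¬z ∧ x) at every j in [5,7]:
  j=5: false
  j=6: false
  j=7: false
Fails at j=5 → formula fails.

Does not hold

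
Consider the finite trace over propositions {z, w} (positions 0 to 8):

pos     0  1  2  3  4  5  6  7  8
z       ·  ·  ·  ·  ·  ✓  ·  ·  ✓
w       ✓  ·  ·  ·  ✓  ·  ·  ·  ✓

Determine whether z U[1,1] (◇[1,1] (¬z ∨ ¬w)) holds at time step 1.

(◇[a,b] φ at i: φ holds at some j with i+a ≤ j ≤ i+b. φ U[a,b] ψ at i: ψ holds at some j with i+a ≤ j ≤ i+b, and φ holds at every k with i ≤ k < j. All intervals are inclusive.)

Does not hold

Need some j in [2,2] with ◇[1,1] (¬z ∨ ¬w), and z at every k in [1,j-1].
  j=2: ◇[1,1] (¬z ∨ ¬w) holds, but z fails at k=1 → not this j.
No j in the window works → until fails.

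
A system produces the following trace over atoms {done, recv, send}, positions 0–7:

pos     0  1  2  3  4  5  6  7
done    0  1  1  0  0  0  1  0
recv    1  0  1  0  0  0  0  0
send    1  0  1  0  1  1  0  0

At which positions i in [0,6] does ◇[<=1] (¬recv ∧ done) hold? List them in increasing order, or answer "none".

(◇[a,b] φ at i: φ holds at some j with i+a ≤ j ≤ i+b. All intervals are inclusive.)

Evaluate at each i in [0,6]:
  i=0: ✓ (witness j=1)
  i=1: ✓ (witness j=1)
  i=2: ✗ (none in [2,3])
  i=3: ✗ (none in [3,4])
  i=4: ✗ (none in [4,5])
  i=5: ✓ (witness j=6)
  i=6: ✓ (witness j=6)

0, 1, 5, 6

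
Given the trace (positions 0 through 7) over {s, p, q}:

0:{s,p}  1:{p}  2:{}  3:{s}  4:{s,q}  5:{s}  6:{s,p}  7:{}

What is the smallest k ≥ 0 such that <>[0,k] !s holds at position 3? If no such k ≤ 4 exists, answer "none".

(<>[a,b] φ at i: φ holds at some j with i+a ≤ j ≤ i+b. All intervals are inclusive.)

Scan j = 3,4,… for !s:
  j=3: fails
  j=4: fails
  j=5: fails
  j=6: fails
  j=7: holds
First hit at j=7, so smallest k = 7-3 = 4.

4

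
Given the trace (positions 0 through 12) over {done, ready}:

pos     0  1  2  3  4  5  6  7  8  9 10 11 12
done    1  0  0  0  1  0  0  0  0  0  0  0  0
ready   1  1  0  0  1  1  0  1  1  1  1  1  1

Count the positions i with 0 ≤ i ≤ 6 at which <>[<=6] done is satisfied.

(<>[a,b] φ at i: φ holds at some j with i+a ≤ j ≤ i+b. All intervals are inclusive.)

Evaluate at each i in [0,6]:
  i=0: ✓ (witness j=0)
  i=1: ✓ (witness j=4)
  i=2: ✓ (witness j=4)
  i=3: ✓ (witness j=4)
  i=4: ✓ (witness j=4)
  i=5: ✗ (none in [5,11])
  i=6: ✗ (none in [6,12])
Positions where it holds: {0, 1, 2, 3, 4} → 5.

5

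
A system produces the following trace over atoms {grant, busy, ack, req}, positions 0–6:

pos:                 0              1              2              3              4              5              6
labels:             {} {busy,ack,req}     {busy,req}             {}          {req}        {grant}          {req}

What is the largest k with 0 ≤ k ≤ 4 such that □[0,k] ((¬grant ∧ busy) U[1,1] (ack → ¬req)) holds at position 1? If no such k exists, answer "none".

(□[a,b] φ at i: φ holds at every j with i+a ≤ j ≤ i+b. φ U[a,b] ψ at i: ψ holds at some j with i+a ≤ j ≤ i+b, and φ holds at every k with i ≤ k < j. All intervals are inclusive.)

1

((¬grant ∧ busy) U[1,1] (ack → ¬req)) must hold from j=1 onward; find where it first fails.
  j=1: holds
  j=2: holds
  j=3: fails
Holds on [1,2], so largest k = 1.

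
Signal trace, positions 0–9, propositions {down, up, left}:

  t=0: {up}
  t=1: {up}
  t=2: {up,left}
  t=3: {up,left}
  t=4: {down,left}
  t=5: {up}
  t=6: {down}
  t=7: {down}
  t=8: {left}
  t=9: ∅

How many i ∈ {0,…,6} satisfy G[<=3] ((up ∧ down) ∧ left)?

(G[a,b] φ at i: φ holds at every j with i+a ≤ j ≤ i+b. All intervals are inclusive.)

Evaluate at each i in [0,6]:
  i=0: ✗ (fails at j=0)
  i=1: ✗ (fails at j=1)
  i=2: ✗ (fails at j=2)
  i=3: ✗ (fails at j=3)
  i=4: ✗ (fails at j=4)
  i=5: ✗ (fails at j=5)
  i=6: ✗ (fails at j=6)
Positions where it holds: {} → 0.

0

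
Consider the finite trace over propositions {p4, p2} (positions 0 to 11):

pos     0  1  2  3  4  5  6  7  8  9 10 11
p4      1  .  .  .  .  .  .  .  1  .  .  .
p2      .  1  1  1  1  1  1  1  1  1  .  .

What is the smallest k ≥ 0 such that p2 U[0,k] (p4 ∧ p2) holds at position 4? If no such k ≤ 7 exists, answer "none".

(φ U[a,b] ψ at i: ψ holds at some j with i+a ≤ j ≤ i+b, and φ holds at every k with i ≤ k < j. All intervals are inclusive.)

Need earliest j ≥ 4 with (p4 ∧ p2), and p2 at every k in [4,j-1].
  j=4: rhs fails.
  j=5: rhs fails.
  j=6: rhs fails.
  j=7: rhs fails.
  j=8: rhs holds; lhs holds on [4,7]. k = 4.

4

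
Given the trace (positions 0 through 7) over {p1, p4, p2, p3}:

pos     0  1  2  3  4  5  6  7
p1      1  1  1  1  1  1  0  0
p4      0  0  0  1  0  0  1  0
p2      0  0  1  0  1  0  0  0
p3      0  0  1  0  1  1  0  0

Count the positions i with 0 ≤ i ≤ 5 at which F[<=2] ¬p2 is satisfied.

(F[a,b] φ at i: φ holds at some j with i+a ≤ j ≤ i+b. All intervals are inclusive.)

6

Evaluate at each i in [0,5]:
  i=0: ✓ (witness j=0)
  i=1: ✓ (witness j=1)
  i=2: ✓ (witness j=3)
  i=3: ✓ (witness j=3)
  i=4: ✓ (witness j=5)
  i=5: ✓ (witness j=5)
Positions where it holds: {0, 1, 2, 3, 4, 5} → 6.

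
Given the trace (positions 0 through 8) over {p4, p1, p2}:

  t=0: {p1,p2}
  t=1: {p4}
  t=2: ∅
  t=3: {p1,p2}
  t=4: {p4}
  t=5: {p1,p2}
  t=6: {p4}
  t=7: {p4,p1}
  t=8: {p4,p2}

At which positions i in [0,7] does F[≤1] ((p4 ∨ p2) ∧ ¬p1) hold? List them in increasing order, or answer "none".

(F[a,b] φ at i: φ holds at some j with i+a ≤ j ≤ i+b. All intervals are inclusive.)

Evaluate at each i in [0,7]:
  i=0: ✓ (witness j=1)
  i=1: ✓ (witness j=1)
  i=2: ✗ (none in [2,3])
  i=3: ✓ (witness j=4)
  i=4: ✓ (witness j=4)
  i=5: ✓ (witness j=6)
  i=6: ✓ (witness j=6)
  i=7: ✓ (witness j=8)

0, 1, 3, 4, 5, 6, 7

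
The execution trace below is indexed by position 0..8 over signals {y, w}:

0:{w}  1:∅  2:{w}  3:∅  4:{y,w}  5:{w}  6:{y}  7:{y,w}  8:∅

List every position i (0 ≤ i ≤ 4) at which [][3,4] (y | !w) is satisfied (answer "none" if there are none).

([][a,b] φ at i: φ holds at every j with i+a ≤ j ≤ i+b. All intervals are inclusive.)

Evaluate at each i in [0,4]:
  i=0: ✓ (all of [3,4])
  i=1: ✗ (fails at j=5)
  i=2: ✗ (fails at j=5)
  i=3: ✓ (all of [6,7])
  i=4: ✓ (all of [7,8])

0, 3, 4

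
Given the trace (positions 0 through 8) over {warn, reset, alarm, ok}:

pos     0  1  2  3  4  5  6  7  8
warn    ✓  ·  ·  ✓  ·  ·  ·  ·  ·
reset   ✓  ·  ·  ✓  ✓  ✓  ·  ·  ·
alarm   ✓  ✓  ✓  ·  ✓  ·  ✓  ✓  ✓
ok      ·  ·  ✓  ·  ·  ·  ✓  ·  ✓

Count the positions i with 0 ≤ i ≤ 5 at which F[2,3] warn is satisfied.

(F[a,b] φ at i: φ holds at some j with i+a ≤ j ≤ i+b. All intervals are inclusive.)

Evaluate at each i in [0,5]:
  i=0: ✓ (witness j=3)
  i=1: ✓ (witness j=3)
  i=2: ✗ (none in [4,5])
  i=3: ✗ (none in [5,6])
  i=4: ✗ (none in [6,7])
  i=5: ✗ (none in [7,8])
Positions where it holds: {0, 1} → 2.

2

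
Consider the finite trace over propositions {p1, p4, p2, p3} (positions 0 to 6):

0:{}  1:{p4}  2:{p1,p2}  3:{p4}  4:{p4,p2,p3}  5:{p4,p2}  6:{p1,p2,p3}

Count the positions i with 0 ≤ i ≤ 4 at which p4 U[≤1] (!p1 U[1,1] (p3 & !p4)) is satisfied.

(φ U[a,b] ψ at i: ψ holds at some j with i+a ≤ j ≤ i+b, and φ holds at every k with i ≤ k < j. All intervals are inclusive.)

1

Evaluate at each i in [0,4]:
  i=0: ✗ (no rhs in [0,1])
  i=1: ✗ (no rhs in [1,2])
  i=2: ✗ (no rhs in [2,3])
  i=3: ✗ (no rhs in [3,4])
  i=4: ✓ (rhs at j=5; lhs holds on [4,4])
Positions where it holds: {4} → 1.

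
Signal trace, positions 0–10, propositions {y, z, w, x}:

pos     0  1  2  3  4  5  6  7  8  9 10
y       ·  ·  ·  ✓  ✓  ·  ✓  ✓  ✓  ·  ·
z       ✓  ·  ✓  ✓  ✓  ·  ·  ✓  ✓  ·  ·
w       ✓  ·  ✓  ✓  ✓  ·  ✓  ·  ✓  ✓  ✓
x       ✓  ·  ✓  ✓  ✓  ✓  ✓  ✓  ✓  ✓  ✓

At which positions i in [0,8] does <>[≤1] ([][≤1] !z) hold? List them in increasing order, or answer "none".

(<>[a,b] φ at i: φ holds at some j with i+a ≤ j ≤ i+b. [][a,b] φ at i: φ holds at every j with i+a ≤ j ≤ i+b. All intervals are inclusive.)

Evaluate at each i in [0,8]:
  i=0: ✗ (none in [0,1])
  i=1: ✗ (none in [1,2])
  i=2: ✗ (none in [2,3])
  i=3: ✗ (none in [3,4])
  i=4: ✓ (witness j=5)
  i=5: ✓ (witness j=5)
  i=6: ✗ (none in [6,7])
  i=7: ✗ (none in [7,8])
  i=8: ✓ (witness j=9)

4, 5, 8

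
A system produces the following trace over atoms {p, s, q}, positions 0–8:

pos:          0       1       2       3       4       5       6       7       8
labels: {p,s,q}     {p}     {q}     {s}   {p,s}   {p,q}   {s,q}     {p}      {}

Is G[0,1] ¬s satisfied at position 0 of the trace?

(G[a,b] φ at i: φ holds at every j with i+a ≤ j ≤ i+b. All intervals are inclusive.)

Check ¬s at every j in [0,1]:
  j=0: false
  j=1: true
Fails at j=0 → formula fails.

No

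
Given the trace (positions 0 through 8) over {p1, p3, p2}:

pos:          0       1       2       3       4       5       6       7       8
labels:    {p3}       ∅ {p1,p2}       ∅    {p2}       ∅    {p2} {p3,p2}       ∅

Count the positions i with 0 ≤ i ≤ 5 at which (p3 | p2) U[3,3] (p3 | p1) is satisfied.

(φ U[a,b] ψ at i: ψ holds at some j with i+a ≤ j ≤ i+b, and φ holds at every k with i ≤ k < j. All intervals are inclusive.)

0

Evaluate at each i in [0,5]:
  i=0: ✗ (no rhs in [3,3])
  i=1: ✗ (no rhs in [4,4])
  i=2: ✗ (no rhs in [5,5])
  i=3: ✗ (no rhs in [6,6])
  i=4: ✗ (lhs fails at k=5 before rhs at j=7)
  i=5: ✗ (no rhs in [8,8])
Positions where it holds: {} → 0.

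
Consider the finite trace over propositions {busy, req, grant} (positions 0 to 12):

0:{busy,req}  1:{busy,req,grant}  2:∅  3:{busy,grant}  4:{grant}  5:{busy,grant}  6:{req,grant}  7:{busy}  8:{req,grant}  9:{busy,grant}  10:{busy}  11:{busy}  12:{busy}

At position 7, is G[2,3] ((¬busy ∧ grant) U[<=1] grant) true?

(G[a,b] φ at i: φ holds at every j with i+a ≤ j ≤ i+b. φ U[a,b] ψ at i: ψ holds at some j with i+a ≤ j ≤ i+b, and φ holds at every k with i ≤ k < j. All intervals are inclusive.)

No

Check ((¬busy ∧ grant) U[<=1] grant) at every j in [9,10]:
  j=9: holds
  j=10: fails
Fails at j=10 → formula fails.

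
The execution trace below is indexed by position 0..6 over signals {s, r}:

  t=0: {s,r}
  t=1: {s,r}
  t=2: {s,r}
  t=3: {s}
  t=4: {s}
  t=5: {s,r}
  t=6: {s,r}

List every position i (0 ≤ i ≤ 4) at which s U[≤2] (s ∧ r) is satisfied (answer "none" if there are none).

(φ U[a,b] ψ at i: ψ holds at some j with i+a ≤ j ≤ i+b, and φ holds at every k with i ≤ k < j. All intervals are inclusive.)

Evaluate at each i in [0,4]:
  i=0: ✓ (rhs at j=0)
  i=1: ✓ (rhs at j=1)
  i=2: ✓ (rhs at j=2)
  i=3: ✓ (rhs at j=5; lhs holds on [3,4])
  i=4: ✓ (rhs at j=5; lhs holds on [4,4])

0, 1, 2, 3, 4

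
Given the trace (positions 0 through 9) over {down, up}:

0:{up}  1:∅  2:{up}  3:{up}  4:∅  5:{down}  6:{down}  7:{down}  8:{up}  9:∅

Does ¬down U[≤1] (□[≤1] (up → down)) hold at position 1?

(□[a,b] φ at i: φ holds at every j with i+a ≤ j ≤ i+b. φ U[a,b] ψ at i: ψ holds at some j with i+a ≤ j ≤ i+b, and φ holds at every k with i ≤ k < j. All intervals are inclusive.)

No

Need some j in [1,2] with □[≤1] (up → down), and ¬down at every k in [1,j-1].
  j=1: □[≤1] (up → down) — fails at 2.
  j=2: □[≤1] (up → down) — fails at 2.
No j in the window works → until fails.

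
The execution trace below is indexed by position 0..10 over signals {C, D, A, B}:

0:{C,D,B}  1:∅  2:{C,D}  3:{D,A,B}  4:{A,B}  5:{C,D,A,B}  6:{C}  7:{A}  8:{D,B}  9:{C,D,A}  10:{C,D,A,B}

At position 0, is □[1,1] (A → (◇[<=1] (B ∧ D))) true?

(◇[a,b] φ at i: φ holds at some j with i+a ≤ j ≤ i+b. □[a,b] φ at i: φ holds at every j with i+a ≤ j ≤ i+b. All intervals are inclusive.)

Check (A → (◇[<=1] (B ∧ D))) at every j in [1,1]:
  j=1: antecedent false → ✓
All positions satisfy it → formula holds.

Holds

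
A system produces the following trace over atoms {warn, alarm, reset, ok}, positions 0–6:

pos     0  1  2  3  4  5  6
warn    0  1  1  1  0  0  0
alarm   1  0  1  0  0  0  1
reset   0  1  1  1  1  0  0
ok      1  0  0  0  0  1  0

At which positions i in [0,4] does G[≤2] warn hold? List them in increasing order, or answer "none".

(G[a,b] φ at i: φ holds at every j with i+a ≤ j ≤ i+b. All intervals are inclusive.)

Evaluate at each i in [0,4]:
  i=0: ✗ (fails at j=0)
  i=1: ✓ (all of [1,3])
  i=2: ✗ (fails at j=4)
  i=3: ✗ (fails at j=4)
  i=4: ✗ (fails at j=4)

1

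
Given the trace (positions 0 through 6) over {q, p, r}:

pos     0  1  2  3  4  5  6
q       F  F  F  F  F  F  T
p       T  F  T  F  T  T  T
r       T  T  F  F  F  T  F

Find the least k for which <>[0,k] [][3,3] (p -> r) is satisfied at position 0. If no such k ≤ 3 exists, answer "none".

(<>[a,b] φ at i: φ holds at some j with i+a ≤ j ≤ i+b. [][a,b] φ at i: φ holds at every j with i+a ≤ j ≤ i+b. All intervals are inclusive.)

Scan j = 0,1,… for [][3,3] (p -> r):
  j=0: holds
First hit at j=0, so smallest k = 0-0 = 0.

0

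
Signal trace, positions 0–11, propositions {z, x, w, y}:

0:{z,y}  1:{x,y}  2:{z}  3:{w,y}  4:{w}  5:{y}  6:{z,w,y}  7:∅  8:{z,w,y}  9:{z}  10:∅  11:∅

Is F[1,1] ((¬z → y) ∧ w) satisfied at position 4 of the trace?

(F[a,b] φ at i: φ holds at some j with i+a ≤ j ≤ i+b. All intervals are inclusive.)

Check ((¬z → y) ∧ w) at each j in [5,5]:
  j=5: false
No position in the window satisfies it → formula fails.

No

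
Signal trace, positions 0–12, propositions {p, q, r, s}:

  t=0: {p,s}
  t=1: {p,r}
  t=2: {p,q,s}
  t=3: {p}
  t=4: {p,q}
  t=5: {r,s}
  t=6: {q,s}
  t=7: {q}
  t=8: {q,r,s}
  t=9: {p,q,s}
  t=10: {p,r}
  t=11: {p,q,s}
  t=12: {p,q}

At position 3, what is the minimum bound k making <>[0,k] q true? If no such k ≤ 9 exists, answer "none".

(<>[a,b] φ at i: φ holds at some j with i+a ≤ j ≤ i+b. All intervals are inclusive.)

Scan j = 3,4,… for q:
  j=3: fails
  j=4: holds
First hit at j=4, so smallest k = 4-3 = 1.

1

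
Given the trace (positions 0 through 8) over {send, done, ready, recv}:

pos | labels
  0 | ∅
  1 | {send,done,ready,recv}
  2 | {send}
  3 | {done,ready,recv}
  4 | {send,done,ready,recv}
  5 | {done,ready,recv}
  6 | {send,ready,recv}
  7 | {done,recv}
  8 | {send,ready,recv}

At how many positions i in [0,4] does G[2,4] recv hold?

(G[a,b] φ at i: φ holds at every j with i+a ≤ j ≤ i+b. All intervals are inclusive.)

4

Evaluate at each i in [0,4]:
  i=0: ✗ (fails at j=2)
  i=1: ✓ (all of [3,5])
  i=2: ✓ (all of [4,6])
  i=3: ✓ (all of [5,7])
  i=4: ✓ (all of [6,8])
Positions where it holds: {1, 2, 3, 4} → 4.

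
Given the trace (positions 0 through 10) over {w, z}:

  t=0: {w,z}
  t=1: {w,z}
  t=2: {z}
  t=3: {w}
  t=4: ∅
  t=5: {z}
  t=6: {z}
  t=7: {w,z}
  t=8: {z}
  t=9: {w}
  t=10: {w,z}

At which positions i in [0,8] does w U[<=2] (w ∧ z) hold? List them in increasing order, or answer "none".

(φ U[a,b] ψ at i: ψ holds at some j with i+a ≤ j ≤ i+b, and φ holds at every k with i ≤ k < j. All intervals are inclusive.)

Evaluate at each i in [0,8]:
  i=0: ✓ (rhs at j=0)
  i=1: ✓ (rhs at j=1)
  i=2: ✗ (no rhs in [2,4])
  i=3: ✗ (no rhs in [3,5])
  i=4: ✗ (no rhs in [4,6])
  i=5: ✗ (lhs fails at k=5 before rhs at j=7)
  i=6: ✗ (lhs fails at k=6 before rhs at j=7)
  i=7: ✓ (rhs at j=7)
  i=8: ✗ (lhs fails at k=8 before rhs at j=10)

0, 1, 7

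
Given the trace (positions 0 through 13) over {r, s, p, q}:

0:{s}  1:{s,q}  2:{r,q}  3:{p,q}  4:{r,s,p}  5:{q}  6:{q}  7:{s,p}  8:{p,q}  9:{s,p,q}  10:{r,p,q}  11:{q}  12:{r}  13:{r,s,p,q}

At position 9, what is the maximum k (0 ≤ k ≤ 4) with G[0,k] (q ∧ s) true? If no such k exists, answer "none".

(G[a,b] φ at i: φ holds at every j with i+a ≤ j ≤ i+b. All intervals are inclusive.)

0

(q ∧ s) must hold from j=9 onward; find where it first fails.
  j=9: holds
  j=10: fails
Holds on [9,9], so largest k = 0.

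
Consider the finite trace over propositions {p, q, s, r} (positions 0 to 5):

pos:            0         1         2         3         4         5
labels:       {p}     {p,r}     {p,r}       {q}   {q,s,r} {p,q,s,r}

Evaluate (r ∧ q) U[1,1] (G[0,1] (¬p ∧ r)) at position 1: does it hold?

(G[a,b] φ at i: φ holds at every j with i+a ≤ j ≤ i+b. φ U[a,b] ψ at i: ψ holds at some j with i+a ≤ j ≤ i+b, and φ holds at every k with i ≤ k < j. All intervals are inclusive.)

Need some j in [2,2] with G[0,1] (¬p ∧ r), and (r ∧ q) at every k in [1,j-1].
  j=2: G[0,1] (¬p ∧ r) — fails at 2.
No j in the window works → until fails.

False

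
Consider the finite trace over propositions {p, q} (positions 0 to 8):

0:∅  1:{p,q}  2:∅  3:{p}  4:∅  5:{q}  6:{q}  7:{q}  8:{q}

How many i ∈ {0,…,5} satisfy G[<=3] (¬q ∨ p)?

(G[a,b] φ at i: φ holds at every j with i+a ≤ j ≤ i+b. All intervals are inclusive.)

Evaluate at each i in [0,5]:
  i=0: ✓ (all of [0,3])
  i=1: ✓ (all of [1,4])
  i=2: ✗ (fails at j=5)
  i=3: ✗ (fails at j=5)
  i=4: ✗ (fails at j=5)
  i=5: ✗ (fails at j=5)
Positions where it holds: {0, 1} → 2.

2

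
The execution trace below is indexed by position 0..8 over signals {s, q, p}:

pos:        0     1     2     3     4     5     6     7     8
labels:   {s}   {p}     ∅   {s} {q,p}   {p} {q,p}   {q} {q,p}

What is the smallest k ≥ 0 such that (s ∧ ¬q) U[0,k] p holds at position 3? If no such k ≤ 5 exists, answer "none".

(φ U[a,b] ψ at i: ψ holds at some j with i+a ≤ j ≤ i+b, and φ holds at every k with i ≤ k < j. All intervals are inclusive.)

Need earliest j ≥ 3 with p, and (s ∧ ¬q) at every k in [3,j-1].
  j=3: rhs fails.
  j=4: rhs holds; lhs holds on [3,3]. k = 1.

1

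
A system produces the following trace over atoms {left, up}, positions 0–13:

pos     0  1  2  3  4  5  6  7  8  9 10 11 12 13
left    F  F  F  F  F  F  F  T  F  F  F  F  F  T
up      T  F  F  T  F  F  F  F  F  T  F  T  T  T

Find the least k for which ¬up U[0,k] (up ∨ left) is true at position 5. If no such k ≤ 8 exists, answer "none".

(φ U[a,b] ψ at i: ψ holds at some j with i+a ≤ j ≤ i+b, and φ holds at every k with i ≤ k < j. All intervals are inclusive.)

2

Need earliest j ≥ 5 with (up ∨ left), and ¬up at every k in [5,j-1].
  j=5: rhs fails.
  j=6: rhs fails.
  j=7: rhs holds; lhs holds on [5,6]. k = 2.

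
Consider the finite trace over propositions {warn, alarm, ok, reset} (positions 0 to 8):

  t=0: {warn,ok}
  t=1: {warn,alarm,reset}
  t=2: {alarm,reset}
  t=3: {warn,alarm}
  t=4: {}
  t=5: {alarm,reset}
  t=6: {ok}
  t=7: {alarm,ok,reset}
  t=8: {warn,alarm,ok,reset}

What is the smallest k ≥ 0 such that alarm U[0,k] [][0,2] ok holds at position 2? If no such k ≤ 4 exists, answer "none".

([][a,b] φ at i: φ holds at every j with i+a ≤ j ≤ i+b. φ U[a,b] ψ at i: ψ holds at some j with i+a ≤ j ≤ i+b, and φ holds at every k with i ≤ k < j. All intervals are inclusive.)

none

Need earliest j ≥ 2 with [][0,2] ok, and alarm at every k in [2,j-1].
  j=2: rhs fails.
  j=3: rhs fails.
  j=4: rhs fails.
  j=5: rhs fails.
  j=6: rhs holds but lhs fails at k=4.
No witness within the range → none.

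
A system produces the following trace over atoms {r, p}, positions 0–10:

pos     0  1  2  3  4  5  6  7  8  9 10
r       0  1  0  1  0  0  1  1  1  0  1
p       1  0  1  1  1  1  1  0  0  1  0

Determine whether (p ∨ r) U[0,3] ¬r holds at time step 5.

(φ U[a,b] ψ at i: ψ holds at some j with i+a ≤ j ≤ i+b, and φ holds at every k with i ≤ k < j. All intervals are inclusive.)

True

Need some j in [5,8] with ¬r, and (p ∨ r) at every k in [5,j-1].
  j=5: ¬r holds; no prefix to check → satisfied.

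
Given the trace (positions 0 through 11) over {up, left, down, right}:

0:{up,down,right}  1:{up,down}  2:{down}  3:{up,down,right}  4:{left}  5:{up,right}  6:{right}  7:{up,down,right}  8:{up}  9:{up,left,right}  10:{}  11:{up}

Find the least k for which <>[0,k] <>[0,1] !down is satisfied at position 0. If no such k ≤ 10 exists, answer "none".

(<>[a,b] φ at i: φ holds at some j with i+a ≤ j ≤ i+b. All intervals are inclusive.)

3

Scan j = 0,1,… for <>[0,1] !down:
  j=0: fails
  j=1: fails
  j=2: fails
  j=3: holds
First hit at j=3, so smallest k = 3-0 = 3.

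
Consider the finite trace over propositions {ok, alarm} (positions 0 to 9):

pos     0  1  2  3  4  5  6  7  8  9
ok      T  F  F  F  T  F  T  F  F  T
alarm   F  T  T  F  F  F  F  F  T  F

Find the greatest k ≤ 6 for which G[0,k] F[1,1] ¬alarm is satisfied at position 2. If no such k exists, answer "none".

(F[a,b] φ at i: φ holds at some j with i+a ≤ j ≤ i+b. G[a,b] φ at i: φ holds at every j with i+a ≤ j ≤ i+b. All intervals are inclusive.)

4

F[1,1] ¬alarm must hold from j=2 onward; find where it first fails.
  j=2: holds
  j=3: holds
  j=4: holds
  j=5: holds
  j=6: holds
  j=7: fails
Holds on [2,6], so largest k = 4.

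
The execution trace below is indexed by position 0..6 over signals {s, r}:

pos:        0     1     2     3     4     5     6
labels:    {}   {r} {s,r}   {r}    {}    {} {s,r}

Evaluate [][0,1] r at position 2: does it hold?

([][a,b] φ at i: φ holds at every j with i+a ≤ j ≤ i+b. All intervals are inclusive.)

Check r at every j in [2,3]:
  j=2: true
  j=3: true
All positions satisfy it → formula holds.

Holds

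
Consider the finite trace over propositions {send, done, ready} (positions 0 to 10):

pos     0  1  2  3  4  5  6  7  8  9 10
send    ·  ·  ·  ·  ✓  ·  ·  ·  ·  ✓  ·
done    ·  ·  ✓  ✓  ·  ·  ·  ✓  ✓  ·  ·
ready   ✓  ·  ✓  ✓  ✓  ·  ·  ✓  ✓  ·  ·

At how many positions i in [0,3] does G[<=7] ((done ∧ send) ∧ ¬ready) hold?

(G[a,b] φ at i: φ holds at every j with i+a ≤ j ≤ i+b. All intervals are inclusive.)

Evaluate at each i in [0,3]:
  i=0: ✗ (fails at j=0)
  i=1: ✗ (fails at j=1)
  i=2: ✗ (fails at j=2)
  i=3: ✗ (fails at j=3)
Positions where it holds: {} → 0.

0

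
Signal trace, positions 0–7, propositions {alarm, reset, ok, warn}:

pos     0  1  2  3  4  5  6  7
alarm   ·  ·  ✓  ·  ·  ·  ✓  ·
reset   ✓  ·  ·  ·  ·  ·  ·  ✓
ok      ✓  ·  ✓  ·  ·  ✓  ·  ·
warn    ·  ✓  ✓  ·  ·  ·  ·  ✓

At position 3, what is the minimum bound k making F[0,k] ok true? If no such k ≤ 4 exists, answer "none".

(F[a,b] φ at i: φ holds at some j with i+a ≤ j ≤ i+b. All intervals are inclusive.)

Scan j = 3,4,… for ok:
  j=3: fails
  j=4: fails
  j=5: holds
First hit at j=5, so smallest k = 5-3 = 2.

2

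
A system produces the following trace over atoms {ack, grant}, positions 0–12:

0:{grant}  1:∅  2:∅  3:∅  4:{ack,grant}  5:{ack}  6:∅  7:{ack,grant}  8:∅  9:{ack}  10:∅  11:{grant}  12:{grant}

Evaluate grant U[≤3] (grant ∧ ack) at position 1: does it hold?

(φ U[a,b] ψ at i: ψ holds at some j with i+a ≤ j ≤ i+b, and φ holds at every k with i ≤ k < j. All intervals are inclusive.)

False

Need some j in [1,4] with (grant ∧ ack), and grant at every k in [1,j-1].
  j=1: (grant ∧ ack) false.
  j=2: (grant ∧ ack) false.
  j=3: (grant ∧ ack) false.
  j=4: (grant ∧ ack) holds, but grant fails at k=1 → not this j.
No j in the window works → until fails.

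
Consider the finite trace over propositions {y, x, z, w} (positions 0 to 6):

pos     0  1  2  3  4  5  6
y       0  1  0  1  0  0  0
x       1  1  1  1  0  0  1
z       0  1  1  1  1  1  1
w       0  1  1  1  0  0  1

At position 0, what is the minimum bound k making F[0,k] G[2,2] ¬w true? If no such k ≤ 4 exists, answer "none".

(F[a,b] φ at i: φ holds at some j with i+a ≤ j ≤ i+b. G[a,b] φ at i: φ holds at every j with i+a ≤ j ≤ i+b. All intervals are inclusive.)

Scan j = 0,1,… for G[2,2] ¬w:
  j=0: fails
  j=1: fails
  j=2: holds
First hit at j=2, so smallest k = 2-0 = 2.

2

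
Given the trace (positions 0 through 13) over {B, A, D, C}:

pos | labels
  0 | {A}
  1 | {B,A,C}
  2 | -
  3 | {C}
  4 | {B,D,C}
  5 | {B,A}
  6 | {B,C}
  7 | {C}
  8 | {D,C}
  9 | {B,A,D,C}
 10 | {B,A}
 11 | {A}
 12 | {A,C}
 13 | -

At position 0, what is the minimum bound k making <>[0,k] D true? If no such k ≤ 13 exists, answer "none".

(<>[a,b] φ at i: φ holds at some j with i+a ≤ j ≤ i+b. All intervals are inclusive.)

4

Scan j = 0,1,… for D:
  j=0: fails
  j=1: fails
  j=2: fails
  j=3: fails
  j=4: holds
First hit at j=4, so smallest k = 4-0 = 4.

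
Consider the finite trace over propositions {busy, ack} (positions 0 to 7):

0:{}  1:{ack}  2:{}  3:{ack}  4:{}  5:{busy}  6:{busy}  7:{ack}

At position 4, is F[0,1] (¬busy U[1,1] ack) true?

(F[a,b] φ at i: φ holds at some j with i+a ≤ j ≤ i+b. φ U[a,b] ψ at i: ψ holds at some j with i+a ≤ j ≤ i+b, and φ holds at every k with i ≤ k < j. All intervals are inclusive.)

False

Check (¬busy U[1,1] ack) at each j in [4,5]:
  j=4: fails
  j=5: fails
No position in the window satisfies it → formula fails.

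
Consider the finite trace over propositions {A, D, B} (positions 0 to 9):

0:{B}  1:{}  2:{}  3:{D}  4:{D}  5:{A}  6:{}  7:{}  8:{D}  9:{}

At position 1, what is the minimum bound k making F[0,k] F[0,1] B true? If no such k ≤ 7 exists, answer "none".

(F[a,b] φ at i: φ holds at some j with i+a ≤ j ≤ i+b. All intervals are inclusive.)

none

Scan j = 1,2,… for F[0,1] B:
  j=1: fails
  j=2: fails
  j=3: fails
  j=4: fails
  j=5: fails
  j=6: fails
  j=7: fails
  j=8: fails
No j in [1,8] satisfies it → none.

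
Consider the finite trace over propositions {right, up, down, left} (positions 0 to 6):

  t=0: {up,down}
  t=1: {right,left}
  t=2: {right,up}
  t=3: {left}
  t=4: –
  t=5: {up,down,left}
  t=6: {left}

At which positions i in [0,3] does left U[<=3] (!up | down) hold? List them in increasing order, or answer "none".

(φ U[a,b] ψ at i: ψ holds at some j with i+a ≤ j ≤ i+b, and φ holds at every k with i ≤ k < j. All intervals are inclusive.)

0, 1, 3

Evaluate at each i in [0,3]:
  i=0: ✓ (rhs at j=0)
  i=1: ✓ (rhs at j=1)
  i=2: ✗ (lhs fails at k=2 before rhs at j=3)
  i=3: ✓ (rhs at j=3)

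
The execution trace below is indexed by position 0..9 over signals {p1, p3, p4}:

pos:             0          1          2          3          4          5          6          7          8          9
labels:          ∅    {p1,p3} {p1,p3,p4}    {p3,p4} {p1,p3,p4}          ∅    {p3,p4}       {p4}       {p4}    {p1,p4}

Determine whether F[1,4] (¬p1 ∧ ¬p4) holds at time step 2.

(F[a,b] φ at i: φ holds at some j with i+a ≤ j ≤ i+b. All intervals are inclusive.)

Check (¬p1 ∧ ¬p4) at each j in [3,6]:
  j=3: false
  j=4: false
  j=5: true
  j=6: false
Found at j=5 → formula holds.

True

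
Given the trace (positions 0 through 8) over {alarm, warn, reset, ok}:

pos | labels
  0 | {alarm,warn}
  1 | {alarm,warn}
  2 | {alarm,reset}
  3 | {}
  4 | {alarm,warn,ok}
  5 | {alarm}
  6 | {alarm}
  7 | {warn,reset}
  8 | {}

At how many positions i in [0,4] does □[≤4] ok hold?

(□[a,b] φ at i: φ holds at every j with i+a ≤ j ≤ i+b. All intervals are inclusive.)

0

Evaluate at each i in [0,4]:
  i=0: ✗ (fails at j=0)
  i=1: ✗ (fails at j=1)
  i=2: ✗ (fails at j=2)
  i=3: ✗ (fails at j=3)
  i=4: ✗ (fails at j=5)
Positions where it holds: {} → 0.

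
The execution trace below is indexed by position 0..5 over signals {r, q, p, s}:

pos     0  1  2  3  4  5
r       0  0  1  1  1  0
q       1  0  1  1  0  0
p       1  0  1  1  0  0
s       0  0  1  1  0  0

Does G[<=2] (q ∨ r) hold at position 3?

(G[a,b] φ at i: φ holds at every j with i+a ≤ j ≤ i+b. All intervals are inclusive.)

Check (q ∨ r) at every j in [3,5]:
  j=3: true
  j=4: true
  j=5: false
Fails at j=5 → formula fails.

False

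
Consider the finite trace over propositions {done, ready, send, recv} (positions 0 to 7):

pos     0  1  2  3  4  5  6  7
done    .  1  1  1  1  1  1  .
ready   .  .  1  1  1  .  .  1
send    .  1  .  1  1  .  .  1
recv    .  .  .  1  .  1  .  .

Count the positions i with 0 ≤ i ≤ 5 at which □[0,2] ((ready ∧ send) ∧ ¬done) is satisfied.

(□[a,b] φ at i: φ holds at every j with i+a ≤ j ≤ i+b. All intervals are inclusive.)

0

Evaluate at each i in [0,5]:
  i=0: ✗ (fails at j=0)
  i=1: ✗ (fails at j=1)
  i=2: ✗ (fails at j=2)
  i=3: ✗ (fails at j=3)
  i=4: ✗ (fails at j=4)
  i=5: ✗ (fails at j=5)
Positions where it holds: {} → 0.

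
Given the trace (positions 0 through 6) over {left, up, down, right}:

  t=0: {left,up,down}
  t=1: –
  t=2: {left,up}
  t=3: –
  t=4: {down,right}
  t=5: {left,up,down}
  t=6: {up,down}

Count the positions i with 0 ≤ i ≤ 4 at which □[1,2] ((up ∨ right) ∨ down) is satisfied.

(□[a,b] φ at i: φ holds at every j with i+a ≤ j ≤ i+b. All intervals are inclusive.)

Evaluate at each i in [0,4]:
  i=0: ✗ (fails at j=1)
  i=1: ✗ (fails at j=3)
  i=2: ✗ (fails at j=3)
  i=3: ✓ (all of [4,5])
  i=4: ✓ (all of [5,6])
Positions where it holds: {3, 4} → 2.

2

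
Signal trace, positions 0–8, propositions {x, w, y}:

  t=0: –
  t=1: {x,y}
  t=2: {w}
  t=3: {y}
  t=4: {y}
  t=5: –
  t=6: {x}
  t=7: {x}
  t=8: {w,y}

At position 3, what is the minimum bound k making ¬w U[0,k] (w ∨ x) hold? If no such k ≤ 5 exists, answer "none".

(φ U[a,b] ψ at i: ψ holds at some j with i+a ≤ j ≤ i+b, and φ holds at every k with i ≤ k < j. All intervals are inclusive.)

Need earliest j ≥ 3 with (w ∨ x), and ¬w at every k in [3,j-1].
  j=3: rhs fails.
  j=4: rhs fails.
  j=5: rhs fails.
  j=6: rhs holds; lhs holds on [3,5]. k = 3.

3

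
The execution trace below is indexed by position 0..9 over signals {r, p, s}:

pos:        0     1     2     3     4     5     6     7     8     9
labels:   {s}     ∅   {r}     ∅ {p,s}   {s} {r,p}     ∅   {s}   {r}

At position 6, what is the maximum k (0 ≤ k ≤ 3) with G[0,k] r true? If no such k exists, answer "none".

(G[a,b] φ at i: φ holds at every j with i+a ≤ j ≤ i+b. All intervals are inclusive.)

r must hold from j=6 onward; find where it first fails.
  j=6: holds
  j=7: fails
Holds on [6,6], so largest k = 0.

0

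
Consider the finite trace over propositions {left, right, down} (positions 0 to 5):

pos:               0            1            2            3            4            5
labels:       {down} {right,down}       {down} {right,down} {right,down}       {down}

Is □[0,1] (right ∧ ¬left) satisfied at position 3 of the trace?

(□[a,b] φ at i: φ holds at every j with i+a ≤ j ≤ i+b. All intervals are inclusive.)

Check (right ∧ ¬left) at every j in [3,4]:
  j=3: true
  j=4: true
All positions satisfy it → formula holds.

True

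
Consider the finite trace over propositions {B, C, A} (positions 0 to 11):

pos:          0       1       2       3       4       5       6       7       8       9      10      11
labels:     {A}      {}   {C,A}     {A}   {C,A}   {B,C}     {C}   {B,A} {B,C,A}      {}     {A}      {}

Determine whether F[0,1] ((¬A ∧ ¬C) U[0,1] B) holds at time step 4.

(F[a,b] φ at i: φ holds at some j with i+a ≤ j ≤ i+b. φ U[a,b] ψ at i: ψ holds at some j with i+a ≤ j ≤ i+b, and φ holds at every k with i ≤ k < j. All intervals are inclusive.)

Check ((¬A ∧ ¬C) U[0,1] B) at each j in [4,5]:
  j=4: fails
  j=5: holds
Found at j=5 → formula holds.

True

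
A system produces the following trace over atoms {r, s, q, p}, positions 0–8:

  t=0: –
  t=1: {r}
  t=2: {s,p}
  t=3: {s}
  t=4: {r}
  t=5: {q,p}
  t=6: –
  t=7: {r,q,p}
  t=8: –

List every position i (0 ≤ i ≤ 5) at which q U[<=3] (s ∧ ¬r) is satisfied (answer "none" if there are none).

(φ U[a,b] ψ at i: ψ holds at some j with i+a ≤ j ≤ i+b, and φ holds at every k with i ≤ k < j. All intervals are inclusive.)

2, 3

Evaluate at each i in [0,5]:
  i=0: ✗ (lhs fails at k=0 before rhs at j=2)
  i=1: ✗ (lhs fails at k=1 before rhs at j=2)
  i=2: ✓ (rhs at j=2)
  i=3: ✓ (rhs at j=3)
  i=4: ✗ (no rhs in [4,7])
  i=5: ✗ (no rhs in [5,8])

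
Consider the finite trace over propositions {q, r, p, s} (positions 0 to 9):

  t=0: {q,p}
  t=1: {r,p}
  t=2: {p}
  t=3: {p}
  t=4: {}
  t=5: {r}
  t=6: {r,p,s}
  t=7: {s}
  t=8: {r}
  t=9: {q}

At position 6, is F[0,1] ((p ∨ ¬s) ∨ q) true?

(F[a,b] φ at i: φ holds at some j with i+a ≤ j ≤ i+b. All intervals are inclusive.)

Yes

Check ((p ∨ ¬s) ∨ q) at each j in [6,7]:
  j=6: true
  j=7: false
Found at j=6 → formula holds.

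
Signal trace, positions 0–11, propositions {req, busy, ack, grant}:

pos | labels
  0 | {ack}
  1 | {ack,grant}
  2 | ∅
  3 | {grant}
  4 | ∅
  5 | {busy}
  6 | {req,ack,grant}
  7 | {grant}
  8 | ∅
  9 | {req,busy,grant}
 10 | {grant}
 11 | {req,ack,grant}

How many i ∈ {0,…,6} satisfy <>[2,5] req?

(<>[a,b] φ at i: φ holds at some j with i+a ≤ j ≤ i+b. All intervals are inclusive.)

6

Evaluate at each i in [0,6]:
  i=0: ✗ (none in [2,5])
  i=1: ✓ (witness j=6)
  i=2: ✓ (witness j=6)
  i=3: ✓ (witness j=6)
  i=4: ✓ (witness j=6)
  i=5: ✓ (witness j=9)
  i=6: ✓ (witness j=9)
Positions where it holds: {1, 2, 3, 4, 5, 6} → 6.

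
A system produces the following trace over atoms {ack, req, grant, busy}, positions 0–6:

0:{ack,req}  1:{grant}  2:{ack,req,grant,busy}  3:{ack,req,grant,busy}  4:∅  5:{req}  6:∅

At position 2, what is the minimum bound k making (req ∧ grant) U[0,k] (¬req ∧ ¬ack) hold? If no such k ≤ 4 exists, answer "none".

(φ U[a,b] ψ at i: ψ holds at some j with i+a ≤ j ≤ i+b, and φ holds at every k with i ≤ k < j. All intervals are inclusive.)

2

Need earliest j ≥ 2 with (¬req ∧ ¬ack), and (req ∧ grant) at every k in [2,j-1].
  j=2: rhs fails.
  j=3: rhs fails.
  j=4: rhs holds; lhs holds on [2,3]. k = 2.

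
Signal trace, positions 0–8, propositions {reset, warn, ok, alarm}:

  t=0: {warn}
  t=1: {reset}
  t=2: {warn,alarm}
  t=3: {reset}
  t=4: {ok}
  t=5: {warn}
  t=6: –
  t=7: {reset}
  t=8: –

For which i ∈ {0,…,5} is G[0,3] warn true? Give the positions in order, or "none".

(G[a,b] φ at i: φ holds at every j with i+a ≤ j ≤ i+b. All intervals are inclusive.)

none

Evaluate at each i in [0,5]:
  i=0: ✗ (fails at j=1)
  i=1: ✗ (fails at j=1)
  i=2: ✗ (fails at j=3)
  i=3: ✗ (fails at j=3)
  i=4: ✗ (fails at j=4)
  i=5: ✗ (fails at j=6)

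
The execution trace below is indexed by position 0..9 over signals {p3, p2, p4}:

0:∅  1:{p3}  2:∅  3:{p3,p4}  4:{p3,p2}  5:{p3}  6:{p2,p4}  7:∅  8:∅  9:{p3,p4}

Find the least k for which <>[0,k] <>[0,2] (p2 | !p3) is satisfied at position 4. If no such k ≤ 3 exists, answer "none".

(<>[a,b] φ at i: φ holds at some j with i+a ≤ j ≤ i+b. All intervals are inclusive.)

Scan j = 4,5,… for <>[0,2] (p2 | !p3):
  j=4: holds
First hit at j=4, so smallest k = 4-4 = 0.

0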